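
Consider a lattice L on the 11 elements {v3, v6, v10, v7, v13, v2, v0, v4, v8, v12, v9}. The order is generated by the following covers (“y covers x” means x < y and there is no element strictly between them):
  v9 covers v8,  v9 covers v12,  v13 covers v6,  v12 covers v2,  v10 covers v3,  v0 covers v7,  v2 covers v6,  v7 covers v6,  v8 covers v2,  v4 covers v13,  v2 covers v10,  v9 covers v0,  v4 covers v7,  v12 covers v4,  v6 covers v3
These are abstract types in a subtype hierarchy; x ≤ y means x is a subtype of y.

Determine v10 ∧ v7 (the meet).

Common lower bounds of {v10, v7}: v3.
The greatest among these is v3.

v3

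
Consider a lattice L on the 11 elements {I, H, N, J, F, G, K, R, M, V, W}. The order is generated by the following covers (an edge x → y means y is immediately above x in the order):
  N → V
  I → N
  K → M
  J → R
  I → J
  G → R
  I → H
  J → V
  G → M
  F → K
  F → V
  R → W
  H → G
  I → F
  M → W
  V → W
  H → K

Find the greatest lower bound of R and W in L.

R

Common lower bounds of {R, W}: G, H, I, J, R.
The greatest among these is R.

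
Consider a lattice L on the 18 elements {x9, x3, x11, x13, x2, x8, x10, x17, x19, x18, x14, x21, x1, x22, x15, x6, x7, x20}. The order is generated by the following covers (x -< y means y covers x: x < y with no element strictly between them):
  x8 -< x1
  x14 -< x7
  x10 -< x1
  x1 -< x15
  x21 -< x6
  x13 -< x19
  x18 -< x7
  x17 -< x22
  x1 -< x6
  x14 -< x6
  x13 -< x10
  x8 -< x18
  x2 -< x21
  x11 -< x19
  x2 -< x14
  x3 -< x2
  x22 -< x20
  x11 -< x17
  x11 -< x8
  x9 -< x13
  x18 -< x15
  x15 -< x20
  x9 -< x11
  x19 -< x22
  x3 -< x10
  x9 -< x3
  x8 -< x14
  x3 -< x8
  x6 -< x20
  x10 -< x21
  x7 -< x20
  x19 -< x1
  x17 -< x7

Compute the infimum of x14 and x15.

x8

Common lower bounds of {x14, x15}: x11, x3, x8, x9.
The greatest among these is x8.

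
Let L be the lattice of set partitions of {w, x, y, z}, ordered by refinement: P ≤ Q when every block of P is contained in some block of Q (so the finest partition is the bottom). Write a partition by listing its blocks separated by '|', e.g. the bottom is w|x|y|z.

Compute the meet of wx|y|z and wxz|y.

wx|y|z

Common lower bounds of {wx|y|z, wxz|y}: wx|y|z, w|x|y|z.
The greatest among these is wx|y|z.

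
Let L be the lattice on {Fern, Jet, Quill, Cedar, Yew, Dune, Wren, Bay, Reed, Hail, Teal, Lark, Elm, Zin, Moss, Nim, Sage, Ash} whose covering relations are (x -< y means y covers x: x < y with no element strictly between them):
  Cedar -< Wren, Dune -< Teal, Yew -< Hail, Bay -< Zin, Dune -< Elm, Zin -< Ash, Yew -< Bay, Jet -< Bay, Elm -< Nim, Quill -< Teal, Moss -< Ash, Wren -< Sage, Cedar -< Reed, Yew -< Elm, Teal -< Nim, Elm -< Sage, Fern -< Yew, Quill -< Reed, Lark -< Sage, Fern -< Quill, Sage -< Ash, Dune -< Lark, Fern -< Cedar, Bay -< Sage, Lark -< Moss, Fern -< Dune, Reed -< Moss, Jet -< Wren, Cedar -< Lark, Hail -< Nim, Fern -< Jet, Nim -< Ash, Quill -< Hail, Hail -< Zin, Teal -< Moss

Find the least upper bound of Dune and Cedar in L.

Lark

Common upper bounds of {Dune, Cedar}: Ash, Lark, Moss, Sage.
The least among these is Lark.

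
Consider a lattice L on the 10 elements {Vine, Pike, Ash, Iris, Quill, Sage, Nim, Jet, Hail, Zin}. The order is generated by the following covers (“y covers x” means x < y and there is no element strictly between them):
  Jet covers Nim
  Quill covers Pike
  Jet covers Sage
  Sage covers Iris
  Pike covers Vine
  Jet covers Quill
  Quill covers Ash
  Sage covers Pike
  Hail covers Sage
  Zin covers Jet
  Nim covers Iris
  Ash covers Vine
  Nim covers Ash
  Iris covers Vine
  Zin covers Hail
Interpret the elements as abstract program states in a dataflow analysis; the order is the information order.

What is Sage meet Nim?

Iris

Common lower bounds of {Sage, Nim}: Iris, Vine.
The greatest among these is Iris.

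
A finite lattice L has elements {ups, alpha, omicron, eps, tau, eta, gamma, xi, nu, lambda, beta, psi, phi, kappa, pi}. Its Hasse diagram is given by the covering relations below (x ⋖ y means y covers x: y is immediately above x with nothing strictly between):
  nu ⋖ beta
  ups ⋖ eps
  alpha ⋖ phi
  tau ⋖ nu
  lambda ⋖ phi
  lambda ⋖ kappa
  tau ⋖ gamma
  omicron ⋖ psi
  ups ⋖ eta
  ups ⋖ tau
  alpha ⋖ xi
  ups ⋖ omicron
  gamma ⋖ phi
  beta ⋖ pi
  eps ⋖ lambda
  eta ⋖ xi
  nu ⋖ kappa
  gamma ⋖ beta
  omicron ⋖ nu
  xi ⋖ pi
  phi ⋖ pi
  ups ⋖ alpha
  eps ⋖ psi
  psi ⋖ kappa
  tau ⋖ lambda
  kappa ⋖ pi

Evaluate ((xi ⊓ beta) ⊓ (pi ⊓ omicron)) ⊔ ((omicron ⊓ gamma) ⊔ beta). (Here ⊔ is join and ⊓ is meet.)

beta

xi ∧ beta = ups
pi ∧ omicron = omicron
ups ∧ omicron = ups
omicron ∧ gamma = ups
ups ∨ beta = beta
ups ∨ beta = beta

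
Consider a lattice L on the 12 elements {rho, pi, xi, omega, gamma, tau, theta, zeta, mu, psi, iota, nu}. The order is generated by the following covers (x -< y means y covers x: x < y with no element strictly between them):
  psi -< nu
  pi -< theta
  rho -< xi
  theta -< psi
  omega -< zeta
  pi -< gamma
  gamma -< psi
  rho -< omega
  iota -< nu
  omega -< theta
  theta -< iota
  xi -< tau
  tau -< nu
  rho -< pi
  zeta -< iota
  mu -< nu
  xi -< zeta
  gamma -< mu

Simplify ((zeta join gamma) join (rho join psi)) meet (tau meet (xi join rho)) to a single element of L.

xi

zeta ∨ gamma = nu
rho ∨ psi = psi
nu ∨ psi = nu
xi ∨ rho = xi
tau ∧ xi = xi
nu ∧ xi = xi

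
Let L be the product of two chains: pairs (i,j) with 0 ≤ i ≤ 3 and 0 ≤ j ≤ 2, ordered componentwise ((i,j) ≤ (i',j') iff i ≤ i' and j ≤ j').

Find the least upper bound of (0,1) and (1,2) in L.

Common upper bounds of {(0,1), (1,2)}: (1,2), (2,2), (3,2).
The least among these is (1,2).

(1,2)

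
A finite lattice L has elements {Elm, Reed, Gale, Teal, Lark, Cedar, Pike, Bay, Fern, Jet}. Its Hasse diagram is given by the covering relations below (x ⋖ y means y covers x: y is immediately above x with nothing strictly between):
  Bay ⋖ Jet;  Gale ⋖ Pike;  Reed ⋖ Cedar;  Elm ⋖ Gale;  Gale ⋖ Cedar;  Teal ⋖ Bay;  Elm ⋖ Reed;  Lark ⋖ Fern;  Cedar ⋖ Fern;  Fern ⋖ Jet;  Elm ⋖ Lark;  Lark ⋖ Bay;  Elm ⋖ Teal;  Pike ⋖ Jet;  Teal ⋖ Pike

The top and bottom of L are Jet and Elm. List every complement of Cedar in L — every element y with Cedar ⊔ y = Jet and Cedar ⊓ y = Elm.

Need y with Cedar ∨ y = Jet and Cedar ∧ y = Elm.
Checking each element gives: Bay, Teal.

Bay, Teal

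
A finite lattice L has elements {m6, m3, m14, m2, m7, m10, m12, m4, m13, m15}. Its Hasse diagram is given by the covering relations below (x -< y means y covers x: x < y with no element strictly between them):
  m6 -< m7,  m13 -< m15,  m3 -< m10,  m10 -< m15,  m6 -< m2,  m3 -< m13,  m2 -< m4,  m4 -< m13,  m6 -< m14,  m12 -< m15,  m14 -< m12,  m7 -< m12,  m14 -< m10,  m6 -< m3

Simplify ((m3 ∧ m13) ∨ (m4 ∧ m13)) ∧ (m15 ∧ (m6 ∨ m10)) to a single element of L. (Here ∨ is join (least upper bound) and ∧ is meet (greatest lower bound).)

m3

m3 ∧ m13 = m3
m4 ∧ m13 = m4
m3 ∨ m4 = m13
m6 ∨ m10 = m10
m15 ∧ m10 = m10
m13 ∧ m10 = m3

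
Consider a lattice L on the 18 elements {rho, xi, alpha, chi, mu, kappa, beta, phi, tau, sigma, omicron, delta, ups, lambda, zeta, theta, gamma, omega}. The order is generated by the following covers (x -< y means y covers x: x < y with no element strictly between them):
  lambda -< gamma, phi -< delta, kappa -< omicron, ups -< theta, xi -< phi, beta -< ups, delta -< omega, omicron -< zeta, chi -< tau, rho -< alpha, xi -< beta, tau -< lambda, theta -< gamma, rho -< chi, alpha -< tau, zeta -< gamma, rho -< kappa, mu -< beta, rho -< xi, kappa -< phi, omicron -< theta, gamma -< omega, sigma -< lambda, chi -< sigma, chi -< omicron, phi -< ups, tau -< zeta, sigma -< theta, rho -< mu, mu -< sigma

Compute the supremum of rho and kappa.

Common upper bounds of {rho, kappa}: delta, gamma, kappa, omega, omicron, phi, theta, ups, zeta.
The least among these is kappa.

kappa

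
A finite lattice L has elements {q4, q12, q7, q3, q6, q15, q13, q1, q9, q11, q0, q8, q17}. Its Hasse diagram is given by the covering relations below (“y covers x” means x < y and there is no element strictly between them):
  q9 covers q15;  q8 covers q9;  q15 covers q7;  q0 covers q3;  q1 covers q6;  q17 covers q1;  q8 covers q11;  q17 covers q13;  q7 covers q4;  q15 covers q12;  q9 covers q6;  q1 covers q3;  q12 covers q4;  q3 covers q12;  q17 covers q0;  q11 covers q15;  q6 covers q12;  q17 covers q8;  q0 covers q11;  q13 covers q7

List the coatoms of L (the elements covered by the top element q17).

q0, q1, q13, q8

The coatoms are exactly the elements covered by q17: q0, q1, q13, q8.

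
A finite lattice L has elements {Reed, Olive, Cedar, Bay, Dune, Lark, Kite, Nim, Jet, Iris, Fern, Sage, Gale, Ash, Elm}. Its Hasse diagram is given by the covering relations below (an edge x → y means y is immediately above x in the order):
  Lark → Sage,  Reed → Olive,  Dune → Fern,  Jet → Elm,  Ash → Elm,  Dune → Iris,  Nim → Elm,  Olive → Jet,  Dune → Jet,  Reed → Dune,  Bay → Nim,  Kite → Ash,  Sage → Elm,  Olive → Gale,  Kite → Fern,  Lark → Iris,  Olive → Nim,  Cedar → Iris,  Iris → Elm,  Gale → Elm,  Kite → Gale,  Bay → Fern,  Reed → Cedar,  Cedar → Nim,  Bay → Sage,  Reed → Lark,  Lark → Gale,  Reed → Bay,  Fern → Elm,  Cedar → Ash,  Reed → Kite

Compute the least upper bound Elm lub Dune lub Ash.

Elm

Common upper bounds of {Elm, Dune, Ash}: Elm.
The least among these is Elm.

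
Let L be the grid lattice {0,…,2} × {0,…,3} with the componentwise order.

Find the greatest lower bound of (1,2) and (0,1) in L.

In a product of chains, the meet is componentwise min, giving (0,1).

(0,1)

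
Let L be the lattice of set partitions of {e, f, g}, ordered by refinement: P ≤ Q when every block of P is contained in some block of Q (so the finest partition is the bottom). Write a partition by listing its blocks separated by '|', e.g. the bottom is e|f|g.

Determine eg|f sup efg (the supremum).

efg

Common upper bounds of {eg|f, efg}: efg.
The least among these is efg.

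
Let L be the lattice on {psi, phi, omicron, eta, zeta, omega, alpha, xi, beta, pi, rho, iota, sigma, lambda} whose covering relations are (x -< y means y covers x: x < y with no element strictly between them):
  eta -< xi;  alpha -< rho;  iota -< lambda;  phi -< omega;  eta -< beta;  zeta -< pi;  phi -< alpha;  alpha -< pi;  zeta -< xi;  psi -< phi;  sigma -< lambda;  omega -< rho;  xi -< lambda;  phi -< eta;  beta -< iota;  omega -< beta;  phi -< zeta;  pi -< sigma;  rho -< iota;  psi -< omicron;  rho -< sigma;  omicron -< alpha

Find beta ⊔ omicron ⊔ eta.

Common upper bounds of {beta, omicron, eta}: iota, lambda.
The least among these is iota.

iota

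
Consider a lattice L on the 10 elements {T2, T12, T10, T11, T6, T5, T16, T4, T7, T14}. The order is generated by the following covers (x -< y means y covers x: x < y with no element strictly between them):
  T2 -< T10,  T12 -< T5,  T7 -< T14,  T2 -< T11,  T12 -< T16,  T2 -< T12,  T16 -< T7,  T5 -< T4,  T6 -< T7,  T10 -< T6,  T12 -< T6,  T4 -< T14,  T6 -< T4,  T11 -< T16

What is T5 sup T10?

T4

Common upper bounds of {T5, T10}: T14, T4.
The least among these is T4.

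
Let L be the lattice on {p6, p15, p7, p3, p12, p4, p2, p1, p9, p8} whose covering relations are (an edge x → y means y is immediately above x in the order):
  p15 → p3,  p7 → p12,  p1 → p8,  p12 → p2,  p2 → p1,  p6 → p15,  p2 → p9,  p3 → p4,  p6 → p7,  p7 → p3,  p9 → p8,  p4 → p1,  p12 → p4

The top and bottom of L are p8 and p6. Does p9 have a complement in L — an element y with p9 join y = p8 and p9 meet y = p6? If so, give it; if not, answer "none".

Need y with p9 ∨ y = p8 and p9 ∧ y = p6.
Checking each element gives: p15.

p15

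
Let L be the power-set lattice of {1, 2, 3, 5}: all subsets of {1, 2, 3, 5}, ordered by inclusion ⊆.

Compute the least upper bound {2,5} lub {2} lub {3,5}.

Under ⊆, join is union: {2,5} ∪ {2} ∪ {3,5} = {2,3,5}.

{2,3,5}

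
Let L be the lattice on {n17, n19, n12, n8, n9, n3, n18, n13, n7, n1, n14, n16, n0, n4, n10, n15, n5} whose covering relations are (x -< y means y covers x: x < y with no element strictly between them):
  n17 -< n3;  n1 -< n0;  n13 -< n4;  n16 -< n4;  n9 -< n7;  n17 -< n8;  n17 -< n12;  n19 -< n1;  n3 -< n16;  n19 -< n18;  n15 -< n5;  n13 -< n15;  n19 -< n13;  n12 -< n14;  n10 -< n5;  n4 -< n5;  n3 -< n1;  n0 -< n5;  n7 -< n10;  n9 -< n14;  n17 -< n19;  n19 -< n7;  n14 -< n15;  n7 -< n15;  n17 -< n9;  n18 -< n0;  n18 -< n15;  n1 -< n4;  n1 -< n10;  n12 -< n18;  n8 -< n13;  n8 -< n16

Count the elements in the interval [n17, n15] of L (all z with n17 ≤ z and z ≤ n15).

The interval [n17, n15] = {n12, n13, n14, n15, n17, n18, n19, n7, n8, n9}, which has 10 elements.

10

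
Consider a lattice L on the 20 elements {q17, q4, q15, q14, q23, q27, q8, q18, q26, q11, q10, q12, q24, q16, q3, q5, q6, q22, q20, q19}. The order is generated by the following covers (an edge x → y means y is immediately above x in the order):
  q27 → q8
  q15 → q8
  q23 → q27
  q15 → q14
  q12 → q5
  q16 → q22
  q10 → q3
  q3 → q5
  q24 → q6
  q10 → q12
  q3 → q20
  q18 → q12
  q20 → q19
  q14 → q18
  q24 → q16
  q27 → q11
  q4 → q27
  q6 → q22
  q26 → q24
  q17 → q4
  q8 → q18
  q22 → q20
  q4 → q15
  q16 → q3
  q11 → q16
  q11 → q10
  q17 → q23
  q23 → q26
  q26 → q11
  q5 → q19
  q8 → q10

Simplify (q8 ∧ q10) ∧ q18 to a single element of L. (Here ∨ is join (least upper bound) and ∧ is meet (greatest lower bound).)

q8 ∧ q10 = q8
q8 ∧ q18 = q8

q8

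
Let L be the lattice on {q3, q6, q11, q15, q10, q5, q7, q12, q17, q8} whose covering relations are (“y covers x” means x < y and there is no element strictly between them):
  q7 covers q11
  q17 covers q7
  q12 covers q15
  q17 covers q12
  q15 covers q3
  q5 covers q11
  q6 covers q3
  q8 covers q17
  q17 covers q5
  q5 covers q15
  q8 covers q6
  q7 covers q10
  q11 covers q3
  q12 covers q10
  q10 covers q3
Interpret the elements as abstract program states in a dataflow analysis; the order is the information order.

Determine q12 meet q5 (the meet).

Common lower bounds of {q12, q5}: q15, q3.
The greatest among these is q15.

q15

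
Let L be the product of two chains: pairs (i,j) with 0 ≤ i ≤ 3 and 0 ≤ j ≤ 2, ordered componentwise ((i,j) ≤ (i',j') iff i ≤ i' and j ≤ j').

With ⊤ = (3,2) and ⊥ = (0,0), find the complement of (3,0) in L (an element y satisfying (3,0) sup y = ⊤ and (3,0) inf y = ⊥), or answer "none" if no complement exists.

Need y with (3,0) ∨ y = (3,2) and (3,0) ∧ y = (0,0).
Checking each element gives: (0,2).

(0,2)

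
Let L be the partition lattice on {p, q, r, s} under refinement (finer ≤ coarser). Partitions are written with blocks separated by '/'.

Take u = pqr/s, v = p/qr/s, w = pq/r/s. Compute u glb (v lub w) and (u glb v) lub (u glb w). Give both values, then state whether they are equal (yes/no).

pqr/s; pqr/s; yes

v lub w = pqr/s, so u glb (v lub w) = pqr/s glb pqr/s = pqr/s.
u glb v = p/qr/s and u glb w = pq/r/s, so (u glb v) lub (u glb w) = p/qr/s lub pq/r/s = pqr/s.
Equal: yes.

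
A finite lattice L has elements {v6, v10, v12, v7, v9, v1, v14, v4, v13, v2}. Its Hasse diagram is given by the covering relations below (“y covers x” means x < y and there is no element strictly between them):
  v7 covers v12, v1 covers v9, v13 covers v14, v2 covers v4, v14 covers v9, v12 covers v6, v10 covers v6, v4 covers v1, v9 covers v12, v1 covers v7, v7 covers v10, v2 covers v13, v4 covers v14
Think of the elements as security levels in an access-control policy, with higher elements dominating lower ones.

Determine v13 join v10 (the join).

v2

Common upper bounds of {v13, v10}: v2.
The least among these is v2.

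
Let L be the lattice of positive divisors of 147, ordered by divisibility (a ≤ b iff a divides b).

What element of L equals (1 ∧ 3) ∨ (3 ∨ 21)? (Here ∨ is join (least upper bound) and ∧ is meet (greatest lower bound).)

1 ∧ 3 = 1
3 ∨ 21 = 21
1 ∨ 21 = 21

21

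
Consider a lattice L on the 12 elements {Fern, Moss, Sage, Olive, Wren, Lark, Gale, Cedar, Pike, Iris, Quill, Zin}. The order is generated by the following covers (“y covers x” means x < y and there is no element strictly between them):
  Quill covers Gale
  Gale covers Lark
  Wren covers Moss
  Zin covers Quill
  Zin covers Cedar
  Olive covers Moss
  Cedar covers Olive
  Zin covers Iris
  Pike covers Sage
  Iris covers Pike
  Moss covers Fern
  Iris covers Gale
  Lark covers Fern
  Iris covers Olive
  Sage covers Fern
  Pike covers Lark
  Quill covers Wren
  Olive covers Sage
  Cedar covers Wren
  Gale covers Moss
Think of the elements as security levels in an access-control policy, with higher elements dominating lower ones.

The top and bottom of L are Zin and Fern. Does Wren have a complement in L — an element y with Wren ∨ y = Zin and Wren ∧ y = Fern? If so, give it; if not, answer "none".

Need y with Wren ∨ y = Zin and Wren ∧ y = Fern.
Checking each element gives: Pike.

Pike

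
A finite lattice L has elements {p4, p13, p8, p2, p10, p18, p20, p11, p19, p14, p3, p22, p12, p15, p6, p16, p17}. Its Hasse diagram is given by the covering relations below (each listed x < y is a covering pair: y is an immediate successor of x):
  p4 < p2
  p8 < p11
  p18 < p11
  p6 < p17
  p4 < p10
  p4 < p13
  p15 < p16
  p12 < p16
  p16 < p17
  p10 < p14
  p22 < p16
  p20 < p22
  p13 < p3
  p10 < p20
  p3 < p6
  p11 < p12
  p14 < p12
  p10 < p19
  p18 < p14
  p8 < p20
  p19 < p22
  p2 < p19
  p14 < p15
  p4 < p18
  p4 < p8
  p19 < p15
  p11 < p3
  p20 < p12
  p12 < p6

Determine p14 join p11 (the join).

p12

Common upper bounds of {p14, p11}: p12, p16, p17, p6.
The least among these is p12.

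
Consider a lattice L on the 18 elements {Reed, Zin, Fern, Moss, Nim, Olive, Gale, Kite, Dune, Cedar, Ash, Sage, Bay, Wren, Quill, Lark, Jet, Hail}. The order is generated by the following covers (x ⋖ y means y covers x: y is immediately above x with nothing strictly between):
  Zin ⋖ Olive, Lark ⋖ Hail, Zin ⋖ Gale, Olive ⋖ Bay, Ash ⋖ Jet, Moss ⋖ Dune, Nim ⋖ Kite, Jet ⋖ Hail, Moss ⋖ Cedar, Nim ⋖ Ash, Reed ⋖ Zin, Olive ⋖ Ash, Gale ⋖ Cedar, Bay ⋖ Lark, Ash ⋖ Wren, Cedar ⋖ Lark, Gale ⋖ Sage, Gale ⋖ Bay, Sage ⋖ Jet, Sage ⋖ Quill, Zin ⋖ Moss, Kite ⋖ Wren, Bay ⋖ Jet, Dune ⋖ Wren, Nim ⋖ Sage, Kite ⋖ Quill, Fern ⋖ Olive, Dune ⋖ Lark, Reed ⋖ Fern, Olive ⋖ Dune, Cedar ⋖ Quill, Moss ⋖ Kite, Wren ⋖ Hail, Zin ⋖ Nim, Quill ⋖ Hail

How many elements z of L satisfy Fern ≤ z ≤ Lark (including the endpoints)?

5

The interval [Fern, Lark] = {Bay, Dune, Fern, Lark, Olive}, which has 5 elements.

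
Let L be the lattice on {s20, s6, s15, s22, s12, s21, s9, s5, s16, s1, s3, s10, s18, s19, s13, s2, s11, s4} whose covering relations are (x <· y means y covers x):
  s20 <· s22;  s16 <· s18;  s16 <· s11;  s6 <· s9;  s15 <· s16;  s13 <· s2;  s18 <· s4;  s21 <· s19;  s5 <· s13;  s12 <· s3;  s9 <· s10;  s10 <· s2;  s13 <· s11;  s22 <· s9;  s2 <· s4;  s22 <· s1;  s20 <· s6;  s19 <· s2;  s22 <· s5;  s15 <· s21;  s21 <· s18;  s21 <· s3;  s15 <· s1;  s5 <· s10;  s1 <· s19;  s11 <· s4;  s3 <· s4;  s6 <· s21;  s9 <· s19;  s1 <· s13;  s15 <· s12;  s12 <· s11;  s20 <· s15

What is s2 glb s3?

s21

Common lower bounds of {s2, s3}: s15, s20, s21, s6.
The greatest among these is s21.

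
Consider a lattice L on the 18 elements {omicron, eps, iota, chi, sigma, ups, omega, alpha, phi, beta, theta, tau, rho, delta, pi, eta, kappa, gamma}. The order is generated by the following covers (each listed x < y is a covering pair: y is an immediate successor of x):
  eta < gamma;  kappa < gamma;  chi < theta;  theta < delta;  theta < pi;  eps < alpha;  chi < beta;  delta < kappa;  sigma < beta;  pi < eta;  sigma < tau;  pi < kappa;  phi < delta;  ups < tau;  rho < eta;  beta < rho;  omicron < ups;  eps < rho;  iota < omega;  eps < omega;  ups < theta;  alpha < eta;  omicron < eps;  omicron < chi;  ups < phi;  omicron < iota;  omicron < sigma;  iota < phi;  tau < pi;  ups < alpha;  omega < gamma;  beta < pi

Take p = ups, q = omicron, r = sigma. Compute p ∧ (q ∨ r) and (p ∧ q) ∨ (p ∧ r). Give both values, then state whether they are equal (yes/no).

q ∨ r = sigma, so p ∧ (q ∨ r) = ups ∧ sigma = omicron.
p ∧ q = omicron and p ∧ r = omicron, so (p ∧ q) ∨ (p ∧ r) = omicron ∨ omicron = omicron.
Equal: yes.

omicron; omicron; yes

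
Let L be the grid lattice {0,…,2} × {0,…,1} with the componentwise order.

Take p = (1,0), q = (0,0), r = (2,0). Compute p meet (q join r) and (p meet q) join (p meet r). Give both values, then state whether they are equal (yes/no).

q join r = (2,0), so p meet (q join r) = (1,0) meet (2,0) = (1,0).
p meet q = (0,0) and p meet r = (1,0), so (p meet q) join (p meet r) = (0,0) join (1,0) = (1,0).
Equal: yes.

(1,0); (1,0); yes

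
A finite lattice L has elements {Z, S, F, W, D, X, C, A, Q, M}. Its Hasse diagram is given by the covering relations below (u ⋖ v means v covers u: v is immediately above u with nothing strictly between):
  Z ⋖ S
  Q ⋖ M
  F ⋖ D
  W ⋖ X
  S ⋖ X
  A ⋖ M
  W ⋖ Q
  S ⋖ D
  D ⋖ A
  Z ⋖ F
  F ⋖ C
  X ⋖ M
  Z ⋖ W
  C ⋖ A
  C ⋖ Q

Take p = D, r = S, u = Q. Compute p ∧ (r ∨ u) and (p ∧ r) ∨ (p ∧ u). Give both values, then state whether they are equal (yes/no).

D; D; yes

r ∨ u = M, so p ∧ (r ∨ u) = D ∧ M = D.
p ∧ r = S and p ∧ u = F, so (p ∧ r) ∨ (p ∧ u) = S ∨ F = D.
Equal: yes.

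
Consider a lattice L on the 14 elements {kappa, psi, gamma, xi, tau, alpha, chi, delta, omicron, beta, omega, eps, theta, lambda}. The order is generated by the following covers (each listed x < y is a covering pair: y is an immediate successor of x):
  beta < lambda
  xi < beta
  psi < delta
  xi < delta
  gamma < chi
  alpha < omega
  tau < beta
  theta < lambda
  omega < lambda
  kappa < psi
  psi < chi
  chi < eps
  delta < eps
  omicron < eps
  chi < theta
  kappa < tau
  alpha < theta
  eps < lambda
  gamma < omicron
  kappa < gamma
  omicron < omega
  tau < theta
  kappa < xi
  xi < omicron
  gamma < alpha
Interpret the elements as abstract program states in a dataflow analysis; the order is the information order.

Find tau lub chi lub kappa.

Common upper bounds of {tau, chi, kappa}: lambda, theta.
The least among these is theta.

theta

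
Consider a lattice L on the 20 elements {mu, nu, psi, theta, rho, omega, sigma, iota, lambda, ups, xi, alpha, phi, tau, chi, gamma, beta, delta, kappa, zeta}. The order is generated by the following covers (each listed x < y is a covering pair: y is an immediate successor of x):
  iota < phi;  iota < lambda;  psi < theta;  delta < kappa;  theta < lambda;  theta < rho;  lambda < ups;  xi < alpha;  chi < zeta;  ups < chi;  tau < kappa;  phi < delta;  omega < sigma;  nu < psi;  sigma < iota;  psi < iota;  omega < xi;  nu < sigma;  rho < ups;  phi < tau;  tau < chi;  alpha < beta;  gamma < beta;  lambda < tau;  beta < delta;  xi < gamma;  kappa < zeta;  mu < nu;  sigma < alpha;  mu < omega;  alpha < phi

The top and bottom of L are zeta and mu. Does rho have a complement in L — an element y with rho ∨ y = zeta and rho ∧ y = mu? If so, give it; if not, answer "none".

Need y with rho ∨ y = zeta and rho ∧ y = mu.
Checking each element gives: gamma.

gamma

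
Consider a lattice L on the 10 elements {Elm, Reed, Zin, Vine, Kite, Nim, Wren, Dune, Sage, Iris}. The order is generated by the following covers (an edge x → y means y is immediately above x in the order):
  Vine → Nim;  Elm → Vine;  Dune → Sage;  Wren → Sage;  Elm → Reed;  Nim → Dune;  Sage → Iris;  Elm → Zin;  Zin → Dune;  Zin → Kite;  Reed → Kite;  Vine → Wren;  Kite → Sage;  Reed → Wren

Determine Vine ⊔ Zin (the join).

Common upper bounds of {Vine, Zin}: Dune, Iris, Sage.
The least among these is Dune.

Dune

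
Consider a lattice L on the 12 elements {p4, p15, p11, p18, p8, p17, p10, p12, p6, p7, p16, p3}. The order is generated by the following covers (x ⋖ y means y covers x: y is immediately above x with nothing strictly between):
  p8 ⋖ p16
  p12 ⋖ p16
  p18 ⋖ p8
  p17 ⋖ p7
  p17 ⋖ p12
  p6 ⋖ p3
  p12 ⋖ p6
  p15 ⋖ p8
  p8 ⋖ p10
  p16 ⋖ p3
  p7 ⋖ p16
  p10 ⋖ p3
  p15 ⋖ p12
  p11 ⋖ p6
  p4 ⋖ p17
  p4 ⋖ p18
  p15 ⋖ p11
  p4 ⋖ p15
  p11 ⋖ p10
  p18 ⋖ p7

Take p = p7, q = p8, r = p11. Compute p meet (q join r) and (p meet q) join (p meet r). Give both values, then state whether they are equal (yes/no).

p18; p18; yes

q join r = p10, so p meet (q join r) = p7 meet p10 = p18.
p meet q = p18 and p meet r = p4, so (p meet q) join (p meet r) = p18 join p4 = p18.
Equal: yes.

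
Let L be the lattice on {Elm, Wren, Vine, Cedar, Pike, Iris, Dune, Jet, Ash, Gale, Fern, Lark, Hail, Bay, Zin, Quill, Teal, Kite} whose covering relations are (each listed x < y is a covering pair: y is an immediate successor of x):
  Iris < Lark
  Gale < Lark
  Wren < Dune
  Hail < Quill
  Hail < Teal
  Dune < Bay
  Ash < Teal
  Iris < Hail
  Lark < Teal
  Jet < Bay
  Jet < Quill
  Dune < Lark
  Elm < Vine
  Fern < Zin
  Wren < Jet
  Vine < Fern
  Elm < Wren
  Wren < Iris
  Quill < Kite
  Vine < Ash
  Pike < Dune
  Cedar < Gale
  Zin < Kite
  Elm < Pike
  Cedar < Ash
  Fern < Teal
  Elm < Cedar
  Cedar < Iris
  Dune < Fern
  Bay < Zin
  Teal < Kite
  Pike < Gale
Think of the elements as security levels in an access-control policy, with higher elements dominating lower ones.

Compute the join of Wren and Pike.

Dune

Common upper bounds of {Wren, Pike}: Bay, Dune, Fern, Kite, Lark, Teal, Zin.
The least among these is Dune.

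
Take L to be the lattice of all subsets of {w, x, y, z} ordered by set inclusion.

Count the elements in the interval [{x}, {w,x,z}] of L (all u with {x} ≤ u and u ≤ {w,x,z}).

4

The interval [{x}, {w,x,z}] = {{w,x,z}, {w,x}, {x,z}, {x}}, which has 4 elements.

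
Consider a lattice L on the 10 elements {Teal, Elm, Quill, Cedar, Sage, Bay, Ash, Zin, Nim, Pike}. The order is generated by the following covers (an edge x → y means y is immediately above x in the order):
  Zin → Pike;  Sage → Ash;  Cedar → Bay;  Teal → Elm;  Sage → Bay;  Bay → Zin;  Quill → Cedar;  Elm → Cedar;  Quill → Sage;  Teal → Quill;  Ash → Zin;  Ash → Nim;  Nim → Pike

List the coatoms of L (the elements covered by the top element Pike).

Nim, Zin

The coatoms are exactly the elements covered by Pike: Nim, Zin.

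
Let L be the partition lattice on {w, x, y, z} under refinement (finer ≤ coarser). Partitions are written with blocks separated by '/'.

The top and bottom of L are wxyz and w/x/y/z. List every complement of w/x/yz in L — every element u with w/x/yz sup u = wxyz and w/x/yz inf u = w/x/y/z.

wxy/z, wxz/y, wy/xz, wz/xy

Need u with w/x/yz ∨ u = wxyz and w/x/yz ∧ u = w/x/y/z.
Checking each element gives: wxy/z, wxz/y, wy/xz, wz/xy.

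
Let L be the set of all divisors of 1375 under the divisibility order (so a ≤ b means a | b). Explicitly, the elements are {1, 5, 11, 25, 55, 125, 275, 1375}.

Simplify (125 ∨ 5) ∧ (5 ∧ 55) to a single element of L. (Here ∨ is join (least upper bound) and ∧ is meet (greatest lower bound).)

5

125 ∨ 5 = 125
5 ∧ 55 = 5
125 ∧ 5 = 5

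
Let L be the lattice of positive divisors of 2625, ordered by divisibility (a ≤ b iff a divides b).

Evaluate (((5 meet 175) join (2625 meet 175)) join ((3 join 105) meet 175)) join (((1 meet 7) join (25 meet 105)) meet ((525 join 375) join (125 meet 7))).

5 ∧ 175 = 5
2625 ∧ 175 = 175
5 ∨ 175 = 175
3 ∨ 105 = 105
105 ∧ 175 = 35
175 ∨ 35 = 175
1 ∧ 7 = 1
25 ∧ 105 = 5
1 ∨ 5 = 5
525 ∨ 375 = 2625
125 ∧ 7 = 1
2625 ∨ 1 = 2625
5 ∧ 2625 = 5
175 ∨ 5 = 175

175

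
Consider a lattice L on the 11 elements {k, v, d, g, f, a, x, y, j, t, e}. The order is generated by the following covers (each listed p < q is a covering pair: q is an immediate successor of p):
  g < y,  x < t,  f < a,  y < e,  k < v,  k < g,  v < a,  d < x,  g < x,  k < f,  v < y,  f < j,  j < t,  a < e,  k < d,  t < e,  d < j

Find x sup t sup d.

t

Common upper bounds of {x, t, d}: e, t.
The least among these is t.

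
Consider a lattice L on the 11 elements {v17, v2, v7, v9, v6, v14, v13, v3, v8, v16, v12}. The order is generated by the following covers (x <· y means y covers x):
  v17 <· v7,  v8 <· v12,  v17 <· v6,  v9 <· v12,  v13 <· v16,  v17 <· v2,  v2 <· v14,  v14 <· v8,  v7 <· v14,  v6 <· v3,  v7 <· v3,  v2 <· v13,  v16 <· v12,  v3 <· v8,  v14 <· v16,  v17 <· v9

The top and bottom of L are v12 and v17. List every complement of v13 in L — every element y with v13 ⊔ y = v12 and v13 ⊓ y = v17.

v3, v6, v9

Need y with v13 ∨ y = v12 and v13 ∧ y = v17.
Checking each element gives: v3, v6, v9.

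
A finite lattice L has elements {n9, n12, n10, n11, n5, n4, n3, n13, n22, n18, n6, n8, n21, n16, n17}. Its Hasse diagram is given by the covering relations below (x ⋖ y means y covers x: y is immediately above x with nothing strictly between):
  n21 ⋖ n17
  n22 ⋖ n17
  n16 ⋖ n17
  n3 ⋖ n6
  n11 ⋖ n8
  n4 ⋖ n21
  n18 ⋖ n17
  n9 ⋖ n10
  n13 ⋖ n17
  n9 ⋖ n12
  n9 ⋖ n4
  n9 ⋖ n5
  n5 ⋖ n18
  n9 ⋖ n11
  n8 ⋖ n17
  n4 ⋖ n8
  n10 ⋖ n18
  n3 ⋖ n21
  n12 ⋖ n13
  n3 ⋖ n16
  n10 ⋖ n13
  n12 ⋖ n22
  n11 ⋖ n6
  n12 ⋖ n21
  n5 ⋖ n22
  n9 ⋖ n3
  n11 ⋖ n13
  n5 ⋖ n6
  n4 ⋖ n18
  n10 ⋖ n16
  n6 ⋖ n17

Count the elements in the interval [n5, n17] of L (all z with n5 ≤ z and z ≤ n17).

The interval [n5, n17] = {n17, n18, n22, n5, n6}, which has 5 elements.

5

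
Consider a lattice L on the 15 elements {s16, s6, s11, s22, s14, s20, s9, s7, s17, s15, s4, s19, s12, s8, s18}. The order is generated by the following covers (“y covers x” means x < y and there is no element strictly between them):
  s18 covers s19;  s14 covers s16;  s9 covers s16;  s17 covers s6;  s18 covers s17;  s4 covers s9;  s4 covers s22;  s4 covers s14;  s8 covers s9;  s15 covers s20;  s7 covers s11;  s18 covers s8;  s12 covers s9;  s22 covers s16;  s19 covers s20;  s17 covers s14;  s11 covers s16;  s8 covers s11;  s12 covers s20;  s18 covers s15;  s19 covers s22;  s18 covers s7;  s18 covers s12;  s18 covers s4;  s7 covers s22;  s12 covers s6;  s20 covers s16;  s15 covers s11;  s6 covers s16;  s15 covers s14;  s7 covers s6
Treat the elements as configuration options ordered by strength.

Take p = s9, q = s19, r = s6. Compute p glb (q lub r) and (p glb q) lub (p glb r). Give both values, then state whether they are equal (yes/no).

q lub r = s18, so p glb (q lub r) = s9 glb s18 = s9.
p glb q = s16 and p glb r = s16, so (p glb q) lub (p glb r) = s16 lub s16 = s16.
Equal: no.

s9; s16; no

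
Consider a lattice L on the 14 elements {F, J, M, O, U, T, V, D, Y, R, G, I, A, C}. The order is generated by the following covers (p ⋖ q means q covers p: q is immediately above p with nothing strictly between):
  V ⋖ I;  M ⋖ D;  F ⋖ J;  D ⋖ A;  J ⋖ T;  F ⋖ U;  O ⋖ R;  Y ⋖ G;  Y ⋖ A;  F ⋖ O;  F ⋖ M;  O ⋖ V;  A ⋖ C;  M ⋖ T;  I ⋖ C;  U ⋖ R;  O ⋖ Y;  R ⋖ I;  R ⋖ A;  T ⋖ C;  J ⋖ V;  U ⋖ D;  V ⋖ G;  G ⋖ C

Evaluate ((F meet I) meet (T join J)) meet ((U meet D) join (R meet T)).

F ∧ I = F
T ∨ J = T
F ∧ T = F
U ∧ D = U
R ∧ T = F
U ∨ F = U
F ∧ U = F

F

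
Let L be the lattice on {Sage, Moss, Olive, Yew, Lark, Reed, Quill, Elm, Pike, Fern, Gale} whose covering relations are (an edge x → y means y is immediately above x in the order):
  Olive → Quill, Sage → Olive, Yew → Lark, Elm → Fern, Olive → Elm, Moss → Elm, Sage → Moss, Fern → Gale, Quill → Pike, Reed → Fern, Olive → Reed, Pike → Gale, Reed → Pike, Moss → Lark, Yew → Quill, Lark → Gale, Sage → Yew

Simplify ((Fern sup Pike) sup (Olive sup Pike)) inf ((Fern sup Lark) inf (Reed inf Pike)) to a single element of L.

Reed

Fern ∨ Pike = Gale
Olive ∨ Pike = Pike
Gale ∨ Pike = Gale
Fern ∨ Lark = Gale
Reed ∧ Pike = Reed
Gale ∧ Reed = Reed
Gale ∧ Reed = Reed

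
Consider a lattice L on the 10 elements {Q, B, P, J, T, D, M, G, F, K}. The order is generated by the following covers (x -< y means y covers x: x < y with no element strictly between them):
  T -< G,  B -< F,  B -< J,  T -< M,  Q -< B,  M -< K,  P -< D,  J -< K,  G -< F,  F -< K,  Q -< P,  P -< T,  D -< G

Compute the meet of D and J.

Q

Common lower bounds of {D, J}: Q.
The greatest among these is Q.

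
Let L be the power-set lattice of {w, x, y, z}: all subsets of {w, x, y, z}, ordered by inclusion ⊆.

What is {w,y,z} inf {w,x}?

{w}

Common lower bounds of {{w,y,z}, {w,x}}: {w}, ∅.
The greatest among these is {w}.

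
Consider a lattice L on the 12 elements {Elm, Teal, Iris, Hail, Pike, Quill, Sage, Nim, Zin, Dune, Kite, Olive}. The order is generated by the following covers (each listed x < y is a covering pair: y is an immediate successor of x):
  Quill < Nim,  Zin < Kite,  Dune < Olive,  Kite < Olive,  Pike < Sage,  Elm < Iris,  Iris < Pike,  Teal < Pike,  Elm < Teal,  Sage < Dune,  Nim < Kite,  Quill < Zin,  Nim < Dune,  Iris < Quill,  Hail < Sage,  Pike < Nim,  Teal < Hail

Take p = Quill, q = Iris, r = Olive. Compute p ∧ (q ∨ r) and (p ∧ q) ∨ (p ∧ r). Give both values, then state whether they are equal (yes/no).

q ∨ r = Olive, so p ∧ (q ∨ r) = Quill ∧ Olive = Quill.
p ∧ q = Iris and p ∧ r = Quill, so (p ∧ q) ∨ (p ∧ r) = Iris ∨ Quill = Quill.
Equal: yes.

Quill; Quill; yes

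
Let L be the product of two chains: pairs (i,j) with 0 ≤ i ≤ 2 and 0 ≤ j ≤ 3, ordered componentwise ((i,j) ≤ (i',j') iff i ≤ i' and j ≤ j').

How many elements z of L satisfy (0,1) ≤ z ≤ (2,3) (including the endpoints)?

9

The interval [(0,1), (2,3)] = {(0,1), (0,2), (0,3), (1,1), (1,2), (1,3), (2,1), (2,2), (2,3)}, which has 9 elements.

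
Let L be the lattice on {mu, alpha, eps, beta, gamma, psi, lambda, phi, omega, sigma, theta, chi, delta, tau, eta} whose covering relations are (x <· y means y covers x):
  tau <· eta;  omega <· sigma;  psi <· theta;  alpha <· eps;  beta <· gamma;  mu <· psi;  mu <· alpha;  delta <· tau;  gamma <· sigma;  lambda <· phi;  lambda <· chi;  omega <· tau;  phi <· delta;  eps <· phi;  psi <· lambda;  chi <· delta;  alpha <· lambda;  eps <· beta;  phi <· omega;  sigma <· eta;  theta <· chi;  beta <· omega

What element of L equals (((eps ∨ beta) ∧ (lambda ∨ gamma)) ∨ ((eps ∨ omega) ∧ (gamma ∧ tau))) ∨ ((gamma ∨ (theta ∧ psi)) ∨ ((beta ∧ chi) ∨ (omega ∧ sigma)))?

sigma

eps ∨ beta = beta
lambda ∨ gamma = sigma
beta ∧ sigma = beta
eps ∨ omega = omega
gamma ∧ tau = beta
omega ∧ beta = beta
beta ∨ beta = beta
theta ∧ psi = psi
gamma ∨ psi = sigma
beta ∧ chi = alpha
omega ∧ sigma = omega
alpha ∨ omega = omega
sigma ∨ omega = sigma
beta ∨ sigma = sigma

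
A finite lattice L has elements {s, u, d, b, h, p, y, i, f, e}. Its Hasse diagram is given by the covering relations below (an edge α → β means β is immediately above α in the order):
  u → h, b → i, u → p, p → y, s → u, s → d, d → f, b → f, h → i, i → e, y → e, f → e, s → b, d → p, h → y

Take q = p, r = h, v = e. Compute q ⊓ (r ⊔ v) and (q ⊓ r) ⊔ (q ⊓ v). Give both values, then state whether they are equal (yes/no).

p; p; yes

r ⊔ v = e, so q ⊓ (r ⊔ v) = p ⊓ e = p.
q ⊓ r = u and q ⊓ v = p, so (q ⊓ r) ⊔ (q ⊓ v) = u ⊔ p = p.
Equal: yes.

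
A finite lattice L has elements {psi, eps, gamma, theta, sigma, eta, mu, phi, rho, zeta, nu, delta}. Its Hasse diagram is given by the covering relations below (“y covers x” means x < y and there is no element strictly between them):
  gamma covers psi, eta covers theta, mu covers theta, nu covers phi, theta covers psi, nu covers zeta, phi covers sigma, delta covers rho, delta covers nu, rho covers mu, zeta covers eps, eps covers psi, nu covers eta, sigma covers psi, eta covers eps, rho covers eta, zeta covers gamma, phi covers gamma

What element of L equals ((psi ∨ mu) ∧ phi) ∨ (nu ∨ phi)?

psi ∨ mu = mu
mu ∧ phi = psi
nu ∨ phi = nu
psi ∨ nu = nu

nu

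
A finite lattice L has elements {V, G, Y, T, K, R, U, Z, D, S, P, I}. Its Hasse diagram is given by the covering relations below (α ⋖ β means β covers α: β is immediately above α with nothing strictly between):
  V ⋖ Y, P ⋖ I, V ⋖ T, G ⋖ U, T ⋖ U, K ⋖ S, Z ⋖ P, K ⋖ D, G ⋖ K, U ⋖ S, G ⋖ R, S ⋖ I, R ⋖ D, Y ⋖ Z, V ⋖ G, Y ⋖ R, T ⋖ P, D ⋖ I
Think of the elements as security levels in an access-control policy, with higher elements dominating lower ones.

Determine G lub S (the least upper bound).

S

Common upper bounds of {G, S}: I, S.
The least among these is S.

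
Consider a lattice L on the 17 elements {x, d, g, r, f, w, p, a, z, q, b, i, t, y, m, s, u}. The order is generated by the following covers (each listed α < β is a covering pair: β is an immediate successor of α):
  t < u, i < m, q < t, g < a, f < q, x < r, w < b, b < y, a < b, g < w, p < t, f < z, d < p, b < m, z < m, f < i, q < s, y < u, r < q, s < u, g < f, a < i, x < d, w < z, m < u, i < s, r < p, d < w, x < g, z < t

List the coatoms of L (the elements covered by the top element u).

m, s, t, y

The coatoms are exactly the elements covered by u: m, s, t, y.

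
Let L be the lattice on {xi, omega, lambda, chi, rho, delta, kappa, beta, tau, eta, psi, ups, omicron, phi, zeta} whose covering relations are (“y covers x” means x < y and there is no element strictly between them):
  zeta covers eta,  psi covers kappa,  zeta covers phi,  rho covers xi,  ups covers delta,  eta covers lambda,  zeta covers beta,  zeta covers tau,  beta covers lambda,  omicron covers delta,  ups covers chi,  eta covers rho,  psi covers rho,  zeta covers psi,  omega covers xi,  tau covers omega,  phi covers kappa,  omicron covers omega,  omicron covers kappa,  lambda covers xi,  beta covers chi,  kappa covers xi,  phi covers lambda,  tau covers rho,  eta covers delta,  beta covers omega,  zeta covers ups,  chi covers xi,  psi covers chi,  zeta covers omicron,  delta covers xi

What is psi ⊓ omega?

Common lower bounds of {psi, omega}: xi.
The greatest among these is xi.

xi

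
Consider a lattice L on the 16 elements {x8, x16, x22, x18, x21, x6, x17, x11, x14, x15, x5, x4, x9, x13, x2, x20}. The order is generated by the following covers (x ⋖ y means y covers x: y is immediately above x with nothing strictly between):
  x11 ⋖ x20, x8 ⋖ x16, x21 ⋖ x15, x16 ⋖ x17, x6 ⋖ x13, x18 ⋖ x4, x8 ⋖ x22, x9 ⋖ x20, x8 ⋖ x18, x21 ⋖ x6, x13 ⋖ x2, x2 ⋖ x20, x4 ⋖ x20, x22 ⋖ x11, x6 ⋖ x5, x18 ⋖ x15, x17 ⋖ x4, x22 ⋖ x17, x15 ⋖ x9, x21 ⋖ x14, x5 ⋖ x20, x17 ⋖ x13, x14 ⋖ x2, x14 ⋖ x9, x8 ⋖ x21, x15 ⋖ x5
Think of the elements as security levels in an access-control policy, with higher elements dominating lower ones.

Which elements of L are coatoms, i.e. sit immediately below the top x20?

The coatoms are exactly the elements covered by x20: x11, x2, x4, x5, x9.

x11, x2, x4, x5, x9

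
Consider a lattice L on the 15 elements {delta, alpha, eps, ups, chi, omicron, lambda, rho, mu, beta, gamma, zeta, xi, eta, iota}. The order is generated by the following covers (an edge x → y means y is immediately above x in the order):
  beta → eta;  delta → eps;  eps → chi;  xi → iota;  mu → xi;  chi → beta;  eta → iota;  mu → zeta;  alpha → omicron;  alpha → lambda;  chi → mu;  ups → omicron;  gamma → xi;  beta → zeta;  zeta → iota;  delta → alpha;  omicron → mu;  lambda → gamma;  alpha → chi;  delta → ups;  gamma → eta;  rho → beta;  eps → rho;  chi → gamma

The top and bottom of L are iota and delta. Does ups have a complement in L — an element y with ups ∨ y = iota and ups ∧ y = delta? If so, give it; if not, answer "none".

Need y with ups ∨ y = iota and ups ∧ y = delta.
Checking each element gives: eta.

eta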